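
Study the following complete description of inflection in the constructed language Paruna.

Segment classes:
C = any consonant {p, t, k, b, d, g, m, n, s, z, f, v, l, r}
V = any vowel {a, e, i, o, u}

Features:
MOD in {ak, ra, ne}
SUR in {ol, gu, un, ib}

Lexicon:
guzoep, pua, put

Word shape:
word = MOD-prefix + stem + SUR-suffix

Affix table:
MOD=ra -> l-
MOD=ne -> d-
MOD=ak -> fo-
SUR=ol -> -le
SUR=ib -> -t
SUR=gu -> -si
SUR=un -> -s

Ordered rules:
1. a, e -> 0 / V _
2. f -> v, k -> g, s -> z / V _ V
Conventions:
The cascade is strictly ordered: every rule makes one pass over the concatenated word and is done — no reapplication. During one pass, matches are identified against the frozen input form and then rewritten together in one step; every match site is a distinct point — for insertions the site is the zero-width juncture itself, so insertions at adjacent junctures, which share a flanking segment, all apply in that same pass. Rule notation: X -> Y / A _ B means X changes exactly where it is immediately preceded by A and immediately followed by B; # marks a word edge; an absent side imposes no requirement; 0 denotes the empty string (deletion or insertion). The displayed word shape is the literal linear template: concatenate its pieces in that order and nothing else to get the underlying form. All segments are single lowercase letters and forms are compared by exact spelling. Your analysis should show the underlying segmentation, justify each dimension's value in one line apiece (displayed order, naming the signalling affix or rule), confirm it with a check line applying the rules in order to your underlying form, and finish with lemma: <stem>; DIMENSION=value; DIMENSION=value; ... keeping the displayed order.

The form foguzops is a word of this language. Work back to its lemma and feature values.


underlying: fo-guzoep-s
MOD=ak - signalled by the affix fo-
SUR=un - signalled by the affix -s
check: foguzoeps -> foguzops -> foguzops
lemma: guzoep; MOD=ak; SUR=un


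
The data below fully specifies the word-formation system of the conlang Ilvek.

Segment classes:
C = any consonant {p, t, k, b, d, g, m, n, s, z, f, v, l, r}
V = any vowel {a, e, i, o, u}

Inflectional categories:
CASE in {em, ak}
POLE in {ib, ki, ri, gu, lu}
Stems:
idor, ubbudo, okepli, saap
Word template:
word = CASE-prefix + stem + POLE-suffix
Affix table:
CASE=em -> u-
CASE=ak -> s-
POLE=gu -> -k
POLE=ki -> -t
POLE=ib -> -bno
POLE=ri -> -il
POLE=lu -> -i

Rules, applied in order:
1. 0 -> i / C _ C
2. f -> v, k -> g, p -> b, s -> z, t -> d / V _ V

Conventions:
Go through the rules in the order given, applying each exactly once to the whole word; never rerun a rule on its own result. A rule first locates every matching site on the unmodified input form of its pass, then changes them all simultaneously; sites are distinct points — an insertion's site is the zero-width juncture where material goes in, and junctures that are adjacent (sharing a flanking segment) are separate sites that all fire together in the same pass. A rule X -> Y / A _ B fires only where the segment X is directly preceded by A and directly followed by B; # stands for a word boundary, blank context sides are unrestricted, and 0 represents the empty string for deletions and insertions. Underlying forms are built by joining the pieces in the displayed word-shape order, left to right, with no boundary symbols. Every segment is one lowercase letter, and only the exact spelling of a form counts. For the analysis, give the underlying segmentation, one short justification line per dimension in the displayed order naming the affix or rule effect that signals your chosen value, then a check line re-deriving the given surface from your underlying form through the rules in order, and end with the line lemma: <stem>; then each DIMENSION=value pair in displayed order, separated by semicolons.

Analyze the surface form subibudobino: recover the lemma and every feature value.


underlying: s-ubbudo-bno
CASE=ak - signalled by the affix s-
POLE=ib - signalled by the affix -bno
check: subbudobno -> subibudobino -> subibudobino
lemma: ubbudo; CASE=ak; POLE=ib


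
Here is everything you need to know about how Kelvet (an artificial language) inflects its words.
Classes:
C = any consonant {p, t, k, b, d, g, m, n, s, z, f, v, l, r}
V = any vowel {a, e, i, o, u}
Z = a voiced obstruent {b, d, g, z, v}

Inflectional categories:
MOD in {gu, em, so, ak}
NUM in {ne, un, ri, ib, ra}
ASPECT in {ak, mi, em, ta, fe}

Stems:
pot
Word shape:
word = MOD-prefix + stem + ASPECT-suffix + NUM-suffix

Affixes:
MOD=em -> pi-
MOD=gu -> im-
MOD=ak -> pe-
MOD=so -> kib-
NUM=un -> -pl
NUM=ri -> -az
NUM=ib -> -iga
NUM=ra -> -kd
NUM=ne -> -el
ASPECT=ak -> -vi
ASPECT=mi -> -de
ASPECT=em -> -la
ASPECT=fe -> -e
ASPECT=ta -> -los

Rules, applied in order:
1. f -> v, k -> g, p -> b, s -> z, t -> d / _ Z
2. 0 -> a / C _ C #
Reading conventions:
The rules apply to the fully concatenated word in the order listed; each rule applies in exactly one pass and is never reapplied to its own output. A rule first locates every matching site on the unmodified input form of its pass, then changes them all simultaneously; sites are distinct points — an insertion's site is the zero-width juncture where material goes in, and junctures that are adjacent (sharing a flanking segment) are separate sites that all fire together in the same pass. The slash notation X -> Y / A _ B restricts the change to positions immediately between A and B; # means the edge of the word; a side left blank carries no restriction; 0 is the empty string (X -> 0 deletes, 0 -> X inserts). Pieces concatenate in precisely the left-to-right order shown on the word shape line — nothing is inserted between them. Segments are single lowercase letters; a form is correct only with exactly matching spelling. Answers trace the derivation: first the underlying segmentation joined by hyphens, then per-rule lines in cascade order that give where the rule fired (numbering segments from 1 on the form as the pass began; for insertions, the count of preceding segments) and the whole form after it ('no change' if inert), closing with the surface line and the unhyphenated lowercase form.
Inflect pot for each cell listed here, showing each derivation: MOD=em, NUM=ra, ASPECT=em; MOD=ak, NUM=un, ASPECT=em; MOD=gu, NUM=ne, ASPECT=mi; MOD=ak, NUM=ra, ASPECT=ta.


cell MOD=em, NUM=ra, ASPECT=em:
underlying: pi-pot-la-kd
1. f -> v, k -> g, p -> b, s -> z, t -> d / _ Z: fires at position(s) 8: pipotlagd
2. 0 -> a / C _ C #: inserts after position(s) 8: pipotlagad
surface: pipotlagad

cell MOD=ak, NUM=un, ASPECT=em:
underlying: pe-pot-la-pl
1. f -> v, k -> g, p -> b, s -> z, t -> d / _ Z: no change
2. 0 -> a / C _ C #: inserts after position(s) 8: pepotlapal
surface: pepotlapal

cell MOD=gu, NUM=ne, ASPECT=mi:
underlying: im-pot-de-el
1. f -> v, k -> g, p -> b, s -> z, t -> d / _ Z: fires at position(s) 5: impoddeel
2. 0 -> a / C _ C #: no change
surface: impoddeel

cell MOD=ak, NUM=ra, ASPECT=ta:
underlying: pe-pot-los-kd
1. f -> v, k -> g, p -> b, s -> z, t -> d / _ Z: fires at position(s) 9: pepotlosgd
2. 0 -> a / C _ C #: inserts after position(s) 9: pepotlosgad
surface: pepotlosgad


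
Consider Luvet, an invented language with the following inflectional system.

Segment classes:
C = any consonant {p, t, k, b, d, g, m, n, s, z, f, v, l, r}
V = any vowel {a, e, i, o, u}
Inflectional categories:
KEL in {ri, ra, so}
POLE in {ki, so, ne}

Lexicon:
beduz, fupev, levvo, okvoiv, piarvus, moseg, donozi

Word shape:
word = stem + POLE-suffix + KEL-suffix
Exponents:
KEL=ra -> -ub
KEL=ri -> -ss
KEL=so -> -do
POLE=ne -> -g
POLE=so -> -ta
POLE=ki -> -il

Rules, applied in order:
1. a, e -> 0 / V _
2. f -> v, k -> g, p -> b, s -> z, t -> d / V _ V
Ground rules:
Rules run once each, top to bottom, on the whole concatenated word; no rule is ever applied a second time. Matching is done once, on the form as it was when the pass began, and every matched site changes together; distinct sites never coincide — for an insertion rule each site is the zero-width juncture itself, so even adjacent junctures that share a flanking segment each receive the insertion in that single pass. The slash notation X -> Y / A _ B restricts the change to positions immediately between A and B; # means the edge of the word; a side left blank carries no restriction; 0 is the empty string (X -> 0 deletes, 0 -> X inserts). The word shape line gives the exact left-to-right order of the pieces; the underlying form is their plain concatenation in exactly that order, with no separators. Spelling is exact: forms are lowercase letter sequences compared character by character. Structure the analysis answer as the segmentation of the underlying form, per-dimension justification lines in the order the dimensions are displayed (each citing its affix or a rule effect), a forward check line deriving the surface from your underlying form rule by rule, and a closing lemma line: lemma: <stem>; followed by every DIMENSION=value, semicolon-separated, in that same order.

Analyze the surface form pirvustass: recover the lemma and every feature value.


underlying: piarvus-ta-ss
KEL=ri - signalled by the affix -ss
POLE=so - signalled by the affix -ta
check: piarvustass -> pirvustass -> pirvustass
lemma: piarvus; KEL=ri; POLE=so


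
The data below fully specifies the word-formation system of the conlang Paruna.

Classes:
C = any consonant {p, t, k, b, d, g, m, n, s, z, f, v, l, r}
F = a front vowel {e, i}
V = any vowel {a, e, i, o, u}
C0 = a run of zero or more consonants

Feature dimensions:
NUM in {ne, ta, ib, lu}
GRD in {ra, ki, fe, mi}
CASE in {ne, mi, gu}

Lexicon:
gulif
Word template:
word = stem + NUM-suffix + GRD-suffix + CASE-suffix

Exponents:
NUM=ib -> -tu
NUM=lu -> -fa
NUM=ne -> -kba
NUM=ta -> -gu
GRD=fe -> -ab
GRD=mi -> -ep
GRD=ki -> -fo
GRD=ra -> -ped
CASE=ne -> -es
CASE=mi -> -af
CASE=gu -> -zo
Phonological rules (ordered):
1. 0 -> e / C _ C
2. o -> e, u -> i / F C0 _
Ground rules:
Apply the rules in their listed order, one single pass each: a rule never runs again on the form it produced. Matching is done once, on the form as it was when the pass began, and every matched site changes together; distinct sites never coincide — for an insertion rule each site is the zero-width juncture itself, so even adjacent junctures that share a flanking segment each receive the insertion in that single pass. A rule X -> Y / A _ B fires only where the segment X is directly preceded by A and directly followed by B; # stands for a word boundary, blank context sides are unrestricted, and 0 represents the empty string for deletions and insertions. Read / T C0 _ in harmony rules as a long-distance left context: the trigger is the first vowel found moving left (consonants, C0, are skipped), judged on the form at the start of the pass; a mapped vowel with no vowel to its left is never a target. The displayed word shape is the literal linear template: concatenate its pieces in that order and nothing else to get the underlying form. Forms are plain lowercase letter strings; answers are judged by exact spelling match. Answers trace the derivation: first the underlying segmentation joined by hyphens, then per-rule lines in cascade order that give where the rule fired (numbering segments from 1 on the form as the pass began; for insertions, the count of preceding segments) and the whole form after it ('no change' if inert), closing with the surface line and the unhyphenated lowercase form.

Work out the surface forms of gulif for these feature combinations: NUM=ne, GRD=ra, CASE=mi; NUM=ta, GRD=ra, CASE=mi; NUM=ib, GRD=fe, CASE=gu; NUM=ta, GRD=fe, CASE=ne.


cell NUM=ne, GRD=ra, CASE=mi:
underlying: gulif-kba-ped-af
1. 0 -> e / C _ C: inserts after position(s) 5, 6: gulifekebapedaf
2. o -> e, u -> i / F C0 _: no change
surface: gulifekebapedaf

cell NUM=ta, GRD=ra, CASE=mi:
underlying: gulif-gu-ped-af
1. 0 -> e / C _ C: inserts after position(s) 5: gulifegupedaf
2. o -> e, u -> i / F C0 _: fires at position(s) 8: gulifegipedaf
surface: gulifegipedaf

cell NUM=ib, GRD=fe, CASE=gu:
underlying: gulif-tu-ab-zo
1. 0 -> e / C _ C: inserts after position(s) 5, 9: gulifetuabezo
2. o -> e, u -> i / F C0 _: fires at position(s) 8, 13: gulifetiabeze
surface: gulifetiabeze

cell NUM=ta, GRD=fe, CASE=ne:
underlying: gulif-gu-ab-es
1. 0 -> e / C _ C: inserts after position(s) 5: gulifeguabes
2. o -> e, u -> i / F C0 _: fires at position(s) 8: gulifegiabes
surface: gulifegiabes


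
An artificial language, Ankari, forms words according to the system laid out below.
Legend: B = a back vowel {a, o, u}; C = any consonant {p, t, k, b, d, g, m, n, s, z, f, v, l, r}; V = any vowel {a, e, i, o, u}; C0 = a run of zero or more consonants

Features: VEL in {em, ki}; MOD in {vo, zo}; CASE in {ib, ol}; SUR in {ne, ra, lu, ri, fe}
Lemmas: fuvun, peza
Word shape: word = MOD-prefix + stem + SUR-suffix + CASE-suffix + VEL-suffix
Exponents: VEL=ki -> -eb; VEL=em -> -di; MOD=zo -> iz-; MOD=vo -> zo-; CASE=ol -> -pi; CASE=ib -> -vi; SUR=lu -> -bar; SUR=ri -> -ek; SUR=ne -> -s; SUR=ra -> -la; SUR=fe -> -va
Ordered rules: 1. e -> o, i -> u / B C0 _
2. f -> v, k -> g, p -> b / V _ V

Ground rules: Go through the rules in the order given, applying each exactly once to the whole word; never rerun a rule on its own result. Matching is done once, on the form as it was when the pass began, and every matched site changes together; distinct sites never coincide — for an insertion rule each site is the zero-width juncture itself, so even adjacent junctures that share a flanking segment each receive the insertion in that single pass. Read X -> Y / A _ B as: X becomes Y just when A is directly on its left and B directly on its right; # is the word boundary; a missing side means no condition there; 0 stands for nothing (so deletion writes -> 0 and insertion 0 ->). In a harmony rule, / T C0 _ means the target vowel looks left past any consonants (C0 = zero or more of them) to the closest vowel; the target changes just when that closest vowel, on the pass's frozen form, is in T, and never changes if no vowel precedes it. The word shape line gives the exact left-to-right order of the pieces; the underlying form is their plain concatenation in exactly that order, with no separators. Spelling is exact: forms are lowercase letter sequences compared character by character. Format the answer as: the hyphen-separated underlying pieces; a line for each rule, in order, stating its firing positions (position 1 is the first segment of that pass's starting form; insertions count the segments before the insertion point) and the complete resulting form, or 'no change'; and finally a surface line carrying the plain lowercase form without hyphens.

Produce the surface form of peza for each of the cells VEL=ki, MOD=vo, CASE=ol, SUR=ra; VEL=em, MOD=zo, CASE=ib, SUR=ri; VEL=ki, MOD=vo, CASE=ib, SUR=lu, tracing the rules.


cell VEL=ki, MOD=vo, CASE=ol, SUR=ra:
underlying: zo-peza-la-pi-eb
1. e -> o, i -> u / B C0 _: fires at position(s) 4, 10: zopozalapueb
2. f -> v, k -> g, p -> b / V _ V: fires at position(s) 3, 9: zobozalabueb
surface: zobozalabueb

cell VEL=em, MOD=zo, CASE=ib, SUR=ri:
underlying: iz-peza-ek-vi-di
1. e -> o, i -> u / B C0 _: fires at position(s) 7: izpezaokvidi
2. f -> v, k -> g, p -> b / V _ V: no change
surface: izpezaokvidi

cell VEL=ki, MOD=vo, CASE=ib, SUR=lu:
underlying: zo-peza-bar-vi-eb
1. e -> o, i -> u / B C0 _: fires at position(s) 4, 11: zopozabarvueb
2. f -> v, k -> g, p -> b / V _ V: fires at position(s) 3: zobozabarvueb
surface: zobozabarvueb


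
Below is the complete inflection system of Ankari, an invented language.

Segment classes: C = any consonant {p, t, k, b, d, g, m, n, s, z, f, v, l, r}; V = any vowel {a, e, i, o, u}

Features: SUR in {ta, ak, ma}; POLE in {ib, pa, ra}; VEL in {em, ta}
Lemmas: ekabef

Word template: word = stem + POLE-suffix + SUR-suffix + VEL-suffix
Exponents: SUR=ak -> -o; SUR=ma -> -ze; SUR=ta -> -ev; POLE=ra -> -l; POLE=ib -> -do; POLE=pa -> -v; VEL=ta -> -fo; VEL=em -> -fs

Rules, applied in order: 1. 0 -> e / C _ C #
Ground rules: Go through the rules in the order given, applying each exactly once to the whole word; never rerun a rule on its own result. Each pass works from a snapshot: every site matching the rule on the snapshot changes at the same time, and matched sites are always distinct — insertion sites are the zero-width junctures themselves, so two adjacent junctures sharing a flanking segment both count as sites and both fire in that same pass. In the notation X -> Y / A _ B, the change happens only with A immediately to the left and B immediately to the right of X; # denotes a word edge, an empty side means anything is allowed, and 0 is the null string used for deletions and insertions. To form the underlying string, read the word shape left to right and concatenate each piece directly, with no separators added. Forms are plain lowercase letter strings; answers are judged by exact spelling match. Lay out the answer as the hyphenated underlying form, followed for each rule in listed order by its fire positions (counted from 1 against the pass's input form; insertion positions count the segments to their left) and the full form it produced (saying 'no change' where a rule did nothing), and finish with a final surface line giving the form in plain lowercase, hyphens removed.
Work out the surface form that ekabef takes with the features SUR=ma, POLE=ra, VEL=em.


underlying: ekabef-l-ze-fs
1. 0 -> e / C _ C #: inserts after position(s) 10: ekabeflzefes
surface: ekabeflzefes


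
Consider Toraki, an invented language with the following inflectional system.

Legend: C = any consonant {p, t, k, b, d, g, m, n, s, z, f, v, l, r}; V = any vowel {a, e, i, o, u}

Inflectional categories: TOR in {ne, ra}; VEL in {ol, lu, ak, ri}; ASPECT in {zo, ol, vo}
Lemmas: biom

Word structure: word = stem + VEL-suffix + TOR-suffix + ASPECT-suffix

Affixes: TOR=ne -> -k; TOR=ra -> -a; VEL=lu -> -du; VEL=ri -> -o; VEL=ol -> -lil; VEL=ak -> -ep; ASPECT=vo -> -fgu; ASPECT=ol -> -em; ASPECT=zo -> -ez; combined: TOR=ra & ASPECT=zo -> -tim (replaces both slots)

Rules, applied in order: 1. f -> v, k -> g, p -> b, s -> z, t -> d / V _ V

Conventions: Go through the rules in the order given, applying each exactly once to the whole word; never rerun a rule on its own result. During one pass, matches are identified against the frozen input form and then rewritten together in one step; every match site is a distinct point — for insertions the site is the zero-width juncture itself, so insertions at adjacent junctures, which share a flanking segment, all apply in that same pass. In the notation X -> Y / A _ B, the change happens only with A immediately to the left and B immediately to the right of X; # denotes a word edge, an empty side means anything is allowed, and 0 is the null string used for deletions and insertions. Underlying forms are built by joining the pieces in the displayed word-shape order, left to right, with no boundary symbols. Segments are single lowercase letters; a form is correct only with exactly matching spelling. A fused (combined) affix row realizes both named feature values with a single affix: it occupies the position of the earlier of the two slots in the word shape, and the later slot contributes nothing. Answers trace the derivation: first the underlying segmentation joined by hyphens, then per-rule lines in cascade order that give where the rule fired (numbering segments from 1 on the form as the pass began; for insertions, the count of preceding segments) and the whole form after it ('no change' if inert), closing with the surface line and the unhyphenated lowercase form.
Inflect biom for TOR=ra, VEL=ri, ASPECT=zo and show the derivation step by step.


underlying: biom-o-tim
1. f -> v, k -> g, p -> b, s -> z, t -> d / V _ V: fires at position(s) 6: biomodim
surface: biomodim


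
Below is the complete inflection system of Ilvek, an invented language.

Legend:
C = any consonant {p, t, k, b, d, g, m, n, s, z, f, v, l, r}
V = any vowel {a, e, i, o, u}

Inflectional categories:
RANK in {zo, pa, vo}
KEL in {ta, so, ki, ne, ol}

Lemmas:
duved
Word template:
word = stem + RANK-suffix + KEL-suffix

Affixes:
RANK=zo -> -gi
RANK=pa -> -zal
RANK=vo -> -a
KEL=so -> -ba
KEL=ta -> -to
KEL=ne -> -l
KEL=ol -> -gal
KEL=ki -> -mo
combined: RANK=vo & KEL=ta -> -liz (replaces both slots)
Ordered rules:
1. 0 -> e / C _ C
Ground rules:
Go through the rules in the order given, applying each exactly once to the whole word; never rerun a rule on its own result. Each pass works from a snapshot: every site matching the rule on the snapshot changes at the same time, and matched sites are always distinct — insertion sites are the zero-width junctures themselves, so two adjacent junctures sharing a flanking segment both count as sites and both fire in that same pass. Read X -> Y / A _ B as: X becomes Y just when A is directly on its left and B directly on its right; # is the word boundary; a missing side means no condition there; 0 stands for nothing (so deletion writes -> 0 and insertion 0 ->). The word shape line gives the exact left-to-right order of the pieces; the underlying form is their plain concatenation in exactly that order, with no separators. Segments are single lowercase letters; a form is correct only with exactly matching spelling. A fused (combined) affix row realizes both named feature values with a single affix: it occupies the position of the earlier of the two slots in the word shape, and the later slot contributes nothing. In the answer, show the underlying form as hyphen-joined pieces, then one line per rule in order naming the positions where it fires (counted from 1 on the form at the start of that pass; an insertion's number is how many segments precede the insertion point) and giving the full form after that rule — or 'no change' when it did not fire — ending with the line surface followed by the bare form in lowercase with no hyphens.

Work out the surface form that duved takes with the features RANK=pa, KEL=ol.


underlying: duved-zal-gal
1. 0 -> e / C _ C: inserts after position(s) 5, 8: duvedezalegal
surface: duvedezalegal


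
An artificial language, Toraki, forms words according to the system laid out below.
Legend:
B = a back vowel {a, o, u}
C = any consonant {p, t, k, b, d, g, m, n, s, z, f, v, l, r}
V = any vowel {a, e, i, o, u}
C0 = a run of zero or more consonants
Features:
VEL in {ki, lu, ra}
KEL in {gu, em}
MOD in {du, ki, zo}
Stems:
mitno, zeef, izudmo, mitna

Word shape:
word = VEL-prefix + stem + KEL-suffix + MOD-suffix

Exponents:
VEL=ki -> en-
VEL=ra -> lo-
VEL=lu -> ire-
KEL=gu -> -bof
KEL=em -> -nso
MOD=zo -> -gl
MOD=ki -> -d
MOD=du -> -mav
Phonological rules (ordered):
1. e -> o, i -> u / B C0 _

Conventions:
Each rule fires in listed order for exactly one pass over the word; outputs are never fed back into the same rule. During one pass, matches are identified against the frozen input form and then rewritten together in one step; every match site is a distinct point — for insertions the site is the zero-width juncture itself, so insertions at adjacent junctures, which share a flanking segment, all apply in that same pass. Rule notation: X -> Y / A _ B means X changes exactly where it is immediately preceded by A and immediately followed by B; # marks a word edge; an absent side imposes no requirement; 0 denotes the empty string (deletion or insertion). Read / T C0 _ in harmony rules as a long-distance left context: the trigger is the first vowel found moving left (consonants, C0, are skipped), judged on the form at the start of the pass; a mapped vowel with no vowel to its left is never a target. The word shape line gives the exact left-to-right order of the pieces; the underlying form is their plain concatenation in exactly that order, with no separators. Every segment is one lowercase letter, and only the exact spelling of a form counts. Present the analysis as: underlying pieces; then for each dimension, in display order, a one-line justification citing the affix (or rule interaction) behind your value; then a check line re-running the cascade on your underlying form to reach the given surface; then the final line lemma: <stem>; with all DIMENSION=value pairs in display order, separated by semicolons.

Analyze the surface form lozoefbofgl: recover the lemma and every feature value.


underlying: lo-zeef-bof-gl
VEL=ra - signalled by the affix lo-
KEL=gu - signalled by the affix -bof
MOD=zo - signalled by the affix -gl
check: lozeefbofgl -> lozoefbofgl
lemma: zeef; VEL=ra; KEL=gu; MOD=zo


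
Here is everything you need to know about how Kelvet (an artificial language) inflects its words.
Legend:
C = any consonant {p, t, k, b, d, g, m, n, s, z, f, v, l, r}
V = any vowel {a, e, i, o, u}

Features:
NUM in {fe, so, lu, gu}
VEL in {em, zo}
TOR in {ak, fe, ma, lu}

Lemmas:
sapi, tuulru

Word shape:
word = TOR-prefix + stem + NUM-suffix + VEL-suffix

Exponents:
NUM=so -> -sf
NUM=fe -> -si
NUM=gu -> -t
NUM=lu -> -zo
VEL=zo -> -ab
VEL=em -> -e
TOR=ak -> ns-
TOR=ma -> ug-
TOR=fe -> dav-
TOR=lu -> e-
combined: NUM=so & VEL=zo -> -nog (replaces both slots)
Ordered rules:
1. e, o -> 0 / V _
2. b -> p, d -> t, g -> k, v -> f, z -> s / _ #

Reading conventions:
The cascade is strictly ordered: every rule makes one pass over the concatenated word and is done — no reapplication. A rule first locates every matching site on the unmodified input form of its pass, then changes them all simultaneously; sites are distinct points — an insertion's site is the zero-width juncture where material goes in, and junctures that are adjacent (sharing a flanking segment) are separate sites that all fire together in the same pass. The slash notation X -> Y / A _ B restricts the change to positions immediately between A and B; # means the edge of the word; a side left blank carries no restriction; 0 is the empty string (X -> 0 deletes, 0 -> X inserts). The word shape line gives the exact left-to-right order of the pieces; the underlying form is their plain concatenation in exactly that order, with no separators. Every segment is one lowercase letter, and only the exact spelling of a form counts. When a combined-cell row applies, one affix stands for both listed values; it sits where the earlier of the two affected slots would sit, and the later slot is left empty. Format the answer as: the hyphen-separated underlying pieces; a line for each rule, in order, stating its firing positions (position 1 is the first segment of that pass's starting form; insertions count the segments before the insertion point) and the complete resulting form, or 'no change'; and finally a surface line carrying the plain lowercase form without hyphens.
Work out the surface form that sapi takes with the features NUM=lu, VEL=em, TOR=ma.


underlying: ug-sapi-zo-e
1. e, o -> 0 / V _: fires at position(s) 9: ugsapizo
2. b -> p, d -> t, g -> k, v -> f, z -> s / _ #: no change
surface: ugsapizo


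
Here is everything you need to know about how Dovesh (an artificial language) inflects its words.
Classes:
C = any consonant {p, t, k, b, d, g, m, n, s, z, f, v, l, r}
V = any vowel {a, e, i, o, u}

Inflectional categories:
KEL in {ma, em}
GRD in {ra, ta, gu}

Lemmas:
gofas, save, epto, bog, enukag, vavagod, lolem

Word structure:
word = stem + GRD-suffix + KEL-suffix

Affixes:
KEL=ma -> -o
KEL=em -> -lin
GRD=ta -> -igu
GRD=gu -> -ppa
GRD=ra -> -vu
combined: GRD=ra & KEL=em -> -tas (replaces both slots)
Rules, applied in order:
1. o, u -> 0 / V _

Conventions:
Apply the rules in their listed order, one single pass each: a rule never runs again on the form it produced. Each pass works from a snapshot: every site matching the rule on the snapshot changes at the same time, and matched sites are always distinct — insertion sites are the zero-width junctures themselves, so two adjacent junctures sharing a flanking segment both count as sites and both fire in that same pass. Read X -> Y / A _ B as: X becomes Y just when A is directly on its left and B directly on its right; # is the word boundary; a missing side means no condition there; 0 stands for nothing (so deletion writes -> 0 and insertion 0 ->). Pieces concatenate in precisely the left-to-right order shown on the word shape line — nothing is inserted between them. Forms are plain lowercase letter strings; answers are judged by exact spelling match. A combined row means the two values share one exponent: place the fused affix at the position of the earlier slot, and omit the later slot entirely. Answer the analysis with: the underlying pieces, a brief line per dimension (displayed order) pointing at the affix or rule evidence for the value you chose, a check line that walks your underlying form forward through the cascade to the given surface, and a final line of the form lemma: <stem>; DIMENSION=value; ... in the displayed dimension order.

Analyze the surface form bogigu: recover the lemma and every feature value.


underlying: bog-igu-o
KEL=ma - signalled by the affix -o
GRD=ta - signalled by the affix -igu
check: bogiguo -> bogigu
lemma: bog; KEL=ma; GRD=ta


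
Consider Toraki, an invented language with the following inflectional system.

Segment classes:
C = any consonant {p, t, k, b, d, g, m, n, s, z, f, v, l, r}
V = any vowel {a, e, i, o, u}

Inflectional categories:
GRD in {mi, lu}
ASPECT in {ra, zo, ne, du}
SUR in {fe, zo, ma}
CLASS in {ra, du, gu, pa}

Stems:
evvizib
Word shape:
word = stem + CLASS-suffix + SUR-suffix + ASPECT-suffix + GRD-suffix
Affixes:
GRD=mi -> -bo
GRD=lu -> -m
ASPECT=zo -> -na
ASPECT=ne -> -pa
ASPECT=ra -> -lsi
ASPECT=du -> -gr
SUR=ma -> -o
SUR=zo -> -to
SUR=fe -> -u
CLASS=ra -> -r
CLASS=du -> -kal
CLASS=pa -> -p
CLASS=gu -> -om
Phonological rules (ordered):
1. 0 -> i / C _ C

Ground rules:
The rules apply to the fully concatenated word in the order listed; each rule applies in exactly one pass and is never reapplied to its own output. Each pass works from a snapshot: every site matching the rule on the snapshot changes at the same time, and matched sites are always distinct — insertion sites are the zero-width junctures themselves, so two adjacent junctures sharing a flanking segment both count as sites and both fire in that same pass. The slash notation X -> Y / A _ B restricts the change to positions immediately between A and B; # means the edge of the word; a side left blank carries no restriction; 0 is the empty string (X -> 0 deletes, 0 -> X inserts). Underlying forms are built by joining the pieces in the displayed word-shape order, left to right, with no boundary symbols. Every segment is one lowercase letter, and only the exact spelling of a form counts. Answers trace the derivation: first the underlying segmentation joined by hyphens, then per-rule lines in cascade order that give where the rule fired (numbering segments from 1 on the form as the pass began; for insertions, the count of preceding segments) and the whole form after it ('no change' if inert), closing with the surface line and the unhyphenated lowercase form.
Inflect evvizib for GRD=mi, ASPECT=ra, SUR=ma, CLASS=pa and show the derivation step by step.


underlying: evvizib-p-o-lsi-bo
1. 0 -> i / C _ C: inserts after position(s) 2, 7, 10: evivizibipolisibo
surface: evivizibipolisibo


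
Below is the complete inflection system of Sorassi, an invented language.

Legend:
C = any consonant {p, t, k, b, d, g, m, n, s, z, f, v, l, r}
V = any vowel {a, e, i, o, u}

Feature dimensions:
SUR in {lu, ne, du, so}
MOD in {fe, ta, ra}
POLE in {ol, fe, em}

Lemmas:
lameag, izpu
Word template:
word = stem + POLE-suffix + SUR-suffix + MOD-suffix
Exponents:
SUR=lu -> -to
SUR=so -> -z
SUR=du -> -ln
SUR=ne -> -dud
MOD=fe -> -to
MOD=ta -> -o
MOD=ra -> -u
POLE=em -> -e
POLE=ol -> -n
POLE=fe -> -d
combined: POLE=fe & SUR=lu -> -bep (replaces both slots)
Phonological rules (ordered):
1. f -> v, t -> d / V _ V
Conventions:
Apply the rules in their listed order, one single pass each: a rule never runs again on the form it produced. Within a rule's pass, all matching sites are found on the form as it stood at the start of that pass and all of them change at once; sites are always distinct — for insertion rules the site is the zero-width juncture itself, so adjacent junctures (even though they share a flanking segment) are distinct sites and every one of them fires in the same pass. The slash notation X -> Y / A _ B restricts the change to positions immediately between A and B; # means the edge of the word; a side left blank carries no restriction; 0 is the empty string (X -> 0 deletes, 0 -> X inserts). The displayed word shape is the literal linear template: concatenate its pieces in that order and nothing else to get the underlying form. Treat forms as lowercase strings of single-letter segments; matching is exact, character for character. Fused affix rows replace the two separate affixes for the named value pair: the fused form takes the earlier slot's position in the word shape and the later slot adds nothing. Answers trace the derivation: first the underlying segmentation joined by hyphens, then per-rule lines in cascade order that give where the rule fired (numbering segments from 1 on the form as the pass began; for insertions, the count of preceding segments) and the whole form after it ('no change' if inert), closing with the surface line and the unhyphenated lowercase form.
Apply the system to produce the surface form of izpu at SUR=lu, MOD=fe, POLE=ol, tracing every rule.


underlying: izpu-n-to-to
1. f -> v, t -> d / V _ V: fires at position(s) 8: izpuntodo
surface: izpuntodo


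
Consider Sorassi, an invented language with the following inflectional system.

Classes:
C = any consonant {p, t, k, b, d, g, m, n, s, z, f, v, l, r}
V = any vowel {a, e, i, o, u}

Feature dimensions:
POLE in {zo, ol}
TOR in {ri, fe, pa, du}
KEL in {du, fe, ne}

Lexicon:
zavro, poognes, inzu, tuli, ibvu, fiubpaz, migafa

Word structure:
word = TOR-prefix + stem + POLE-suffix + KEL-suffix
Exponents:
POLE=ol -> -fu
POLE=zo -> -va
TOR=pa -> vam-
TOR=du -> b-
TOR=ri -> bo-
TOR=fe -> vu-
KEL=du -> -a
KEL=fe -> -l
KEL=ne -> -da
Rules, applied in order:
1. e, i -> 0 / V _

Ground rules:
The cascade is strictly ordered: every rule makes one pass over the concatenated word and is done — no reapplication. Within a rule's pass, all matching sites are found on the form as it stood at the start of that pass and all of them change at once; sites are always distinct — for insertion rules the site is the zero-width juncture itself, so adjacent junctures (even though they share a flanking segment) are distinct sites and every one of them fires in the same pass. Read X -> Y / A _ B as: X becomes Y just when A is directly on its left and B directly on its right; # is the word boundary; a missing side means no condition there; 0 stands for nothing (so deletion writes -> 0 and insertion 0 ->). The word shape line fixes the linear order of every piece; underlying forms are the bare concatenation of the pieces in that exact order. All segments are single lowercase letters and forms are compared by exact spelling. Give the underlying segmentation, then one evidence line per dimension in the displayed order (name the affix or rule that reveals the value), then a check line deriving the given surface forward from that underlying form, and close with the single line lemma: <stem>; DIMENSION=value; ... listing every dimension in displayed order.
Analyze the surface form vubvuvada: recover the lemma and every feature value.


underlying: vu-ibvu-va-da
POLE=zo - signalled by the affix -va
TOR=fe - signalled by the affix vu-
KEL=ne - signalled by the affix -da
check: vuibvuvada -> vubvuvada
lemma: ibvu; POLE=zo; TOR=fe; KEL=ne


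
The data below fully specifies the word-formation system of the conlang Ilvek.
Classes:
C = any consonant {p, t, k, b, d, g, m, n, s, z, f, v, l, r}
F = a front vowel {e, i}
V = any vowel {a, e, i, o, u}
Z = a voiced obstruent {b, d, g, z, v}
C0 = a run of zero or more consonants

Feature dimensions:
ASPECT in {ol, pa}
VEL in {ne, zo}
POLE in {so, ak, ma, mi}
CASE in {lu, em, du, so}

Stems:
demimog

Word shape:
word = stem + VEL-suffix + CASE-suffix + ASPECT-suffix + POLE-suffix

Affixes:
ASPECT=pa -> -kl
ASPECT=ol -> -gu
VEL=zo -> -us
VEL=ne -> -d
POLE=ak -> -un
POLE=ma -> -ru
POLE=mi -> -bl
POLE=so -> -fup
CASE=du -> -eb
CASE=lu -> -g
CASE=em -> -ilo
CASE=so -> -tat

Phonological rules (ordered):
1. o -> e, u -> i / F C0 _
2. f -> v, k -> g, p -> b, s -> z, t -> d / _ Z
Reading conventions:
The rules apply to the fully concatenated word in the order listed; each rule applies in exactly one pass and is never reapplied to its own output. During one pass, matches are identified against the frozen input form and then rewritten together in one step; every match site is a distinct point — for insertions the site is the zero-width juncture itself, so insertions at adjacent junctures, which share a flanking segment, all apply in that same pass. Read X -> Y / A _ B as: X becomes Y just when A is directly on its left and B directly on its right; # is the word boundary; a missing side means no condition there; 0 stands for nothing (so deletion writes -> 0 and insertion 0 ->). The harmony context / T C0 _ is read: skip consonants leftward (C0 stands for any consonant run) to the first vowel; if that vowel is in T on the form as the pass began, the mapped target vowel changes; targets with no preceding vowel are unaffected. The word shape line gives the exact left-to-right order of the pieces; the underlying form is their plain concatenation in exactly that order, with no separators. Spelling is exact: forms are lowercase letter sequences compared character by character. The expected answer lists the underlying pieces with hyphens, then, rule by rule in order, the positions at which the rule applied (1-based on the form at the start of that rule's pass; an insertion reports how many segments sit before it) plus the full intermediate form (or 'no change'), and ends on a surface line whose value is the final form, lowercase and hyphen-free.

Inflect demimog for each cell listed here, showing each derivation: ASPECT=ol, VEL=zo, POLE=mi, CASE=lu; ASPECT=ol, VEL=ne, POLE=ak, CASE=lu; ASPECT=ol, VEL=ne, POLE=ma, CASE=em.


cell ASPECT=ol, VEL=zo, POLE=mi, CASE=lu:
underlying: demimog-us-g-gu-bl
1. o -> e, u -> i / F C0 _: fires at position(s) 6: demimegusggubl
2. f -> v, k -> g, p -> b, s -> z, t -> d / _ Z: fires at position(s) 9: demimeguzggubl
surface: demimeguzggubl

cell ASPECT=ol, VEL=ne, POLE=ak, CASE=lu:
underlying: demimog-d-g-gu-un
1. o -> e, u -> i / F C0 _: fires at position(s) 6: demimegdgguun
2. f -> v, k -> g, p -> b, s -> z, t -> d / _ Z: no change
surface: demimegdgguun

cell ASPECT=ol, VEL=ne, POLE=ma, CASE=em:
underlying: demimog-d-ilo-gu-ru
1. o -> e, u -> i / F C0 _: fires at position(s) 6, 11: demimegdileguru
2. f -> v, k -> g, p -> b, s -> z, t -> d / _ Z: no change
surface: demimegdileguru


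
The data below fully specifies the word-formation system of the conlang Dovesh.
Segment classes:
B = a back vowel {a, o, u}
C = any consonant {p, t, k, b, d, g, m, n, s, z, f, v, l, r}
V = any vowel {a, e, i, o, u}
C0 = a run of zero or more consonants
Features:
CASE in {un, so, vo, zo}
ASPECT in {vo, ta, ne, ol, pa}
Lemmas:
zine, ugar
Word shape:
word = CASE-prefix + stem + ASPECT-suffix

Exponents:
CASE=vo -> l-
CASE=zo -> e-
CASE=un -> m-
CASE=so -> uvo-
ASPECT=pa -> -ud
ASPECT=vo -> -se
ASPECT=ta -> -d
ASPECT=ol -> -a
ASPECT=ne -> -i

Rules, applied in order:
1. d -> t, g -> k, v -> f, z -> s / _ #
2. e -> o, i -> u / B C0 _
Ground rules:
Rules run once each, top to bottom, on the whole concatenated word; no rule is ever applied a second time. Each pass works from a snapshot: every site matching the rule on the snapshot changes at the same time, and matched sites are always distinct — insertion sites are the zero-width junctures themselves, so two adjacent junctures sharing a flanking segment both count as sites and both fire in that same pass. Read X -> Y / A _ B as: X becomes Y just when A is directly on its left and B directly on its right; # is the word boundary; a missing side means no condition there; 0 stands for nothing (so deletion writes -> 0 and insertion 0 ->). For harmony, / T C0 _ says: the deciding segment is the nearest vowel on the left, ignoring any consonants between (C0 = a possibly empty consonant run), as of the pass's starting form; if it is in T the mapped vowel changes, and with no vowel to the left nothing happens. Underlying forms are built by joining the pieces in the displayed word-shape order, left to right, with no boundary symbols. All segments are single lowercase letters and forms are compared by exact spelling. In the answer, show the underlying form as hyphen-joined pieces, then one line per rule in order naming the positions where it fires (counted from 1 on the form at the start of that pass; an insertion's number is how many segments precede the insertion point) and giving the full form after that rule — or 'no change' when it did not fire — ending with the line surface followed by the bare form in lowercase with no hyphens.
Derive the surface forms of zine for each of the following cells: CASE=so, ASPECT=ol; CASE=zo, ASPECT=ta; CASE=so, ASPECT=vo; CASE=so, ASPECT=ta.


cell CASE=so, ASPECT=ol:
underlying: uvo-zine-a
1. d -> t, g -> k, v -> f, z -> s / _ #: no change
2. e -> o, i -> u / B C0 _: fires at position(s) 5: uvozunea
surface: uvozunea

cell CASE=zo, ASPECT=ta:
underlying: e-zine-d
1. d -> t, g -> k, v -> f, z -> s / _ #: fires at position(s) 6: ezinet
2. e -> o, i -> u / B C0 _: no change
surface: ezinet

cell CASE=so, ASPECT=vo:
underlying: uvo-zine-se
1. d -> t, g -> k, v -> f, z -> s / _ #: no change
2. e -> o, i -> u / B C0 _: fires at position(s) 5: uvozunese
surface: uvozunese

cell CASE=so, ASPECT=ta:
underlying: uvo-zine-d
1. d -> t, g -> k, v -> f, z -> s / _ #: fires at position(s) 8: uvozinet
2. e -> o, i -> u / B C0 _: fires at position(s) 5: uvozunet
surface: uvozunet
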